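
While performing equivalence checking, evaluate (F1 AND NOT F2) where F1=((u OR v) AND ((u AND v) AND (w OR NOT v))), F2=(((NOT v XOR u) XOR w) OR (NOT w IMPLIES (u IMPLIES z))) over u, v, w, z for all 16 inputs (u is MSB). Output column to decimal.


F1 = ((u OR v) AND ((u AND v) AND (w OR NOT v)))
F2 = (((NOT v XOR u) XOR w) OR (NOT w IMPLIES (u IMPLIES z)))
Counterexample to F1=>F2 is where F1=1 and F2=0.
Evaluate each row (bits = u,v,w,z, MSB first):
  row 0 [0000]: F1=0 F2=1 -> F1&~F2 -> 0
  row 1 [0001]: F1=0 F2=1 -> F1&~F2 -> 0
  row 2 [0010]: F1=0 F2=1 -> F1&~F2 -> 0
  row 3 [0011]: F1=0 F2=1 -> F1&~F2 -> 0
  row 4 [0100]: F1=0 F2=1 -> F1&~F2 -> 0
  row 5 [0101]: F1=0 F2=1 -> F1&~F2 -> 0
  row 6 [0110]: F1=0 F2=1 -> F1&~F2 -> 0
  row 7 [0111]: F1=0 F2=1 -> F1&~F2 -> 0
  row 8 [1000]: F1=0 F2=0 -> F1&~F2 -> 0
  row 9 [1001]: F1=0 F2=1 -> F1&~F2 -> 0
  row 10 [1010]: F1=0 F2=1 -> F1&~F2 -> 0
  row 11 [1011]: F1=0 F2=1 -> F1&~F2 -> 0
  row 12 [1100]: F1=0 F2=1 -> F1&~F2 -> 0
  row 13 [1101]: F1=0 F2=1 -> F1&~F2 -> 0
  row 14 [1110]: F1=1 F2=1 -> F1&~F2 -> 0
  row 15 [1111]: F1=1 F2=1 -> F1&~F2 -> 0
Full result column, 4 rows per line (u,v fixed per line; w,z runs 00..11 left to right):
  rows 0-3 [u,v=00]: 0000  = hex 0
  rows 4-7 [u,v=01]: 0000  = hex 0
  rows 8-11 [u,v=10]: 0000  = hex 0
  rows 12-15 [u,v=11]: 0000  = hex 0
Counterexample vector (row 0 .. row 15) = 0000000000000000
Output column grouped in 4s = 0000 0000 0000 0000 = 0x0000
Convert to decimal digit by digit (value = value*16 + digit):
  0 -> 0
  0*16 + 0 = 0
  0*16 + 0 = 0
  0*16 + 0 = 0
Decimal = 0

0


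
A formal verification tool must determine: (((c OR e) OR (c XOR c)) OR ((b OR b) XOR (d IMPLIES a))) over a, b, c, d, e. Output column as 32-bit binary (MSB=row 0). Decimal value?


Formula: (((c OR e) OR (c XOR c)) OR ((b OR b) XOR (d IMPLIES a))) over a, b, c, d, e (32 rows)
Evaluate each row (bits = a,b,c,d,e, MSB first):
  row 0 [00000]: (((0 OR 0) OR (0 XOR 0)) OR ((0 OR 0) XOR (0 IMPLIES 0))) -> 1
  row 1 [00001]: (((0 OR 1) OR (0 XOR 0)) OR ((0 OR 0) XOR (0 IMPLIES 0))) -> 1
  row 2 [00010]: (((0 OR 0) OR (0 XOR 0)) OR ((0 OR 0) XOR (1 IMPLIES 0))) -> 0
  row 3 [00011]: (((0 OR 1) OR (0 XOR 0)) OR ((0 OR 0) XOR (1 IMPLIES 0))) -> 1
  row 4 [00100]: (((1 OR 0) OR (1 XOR 1)) OR ((0 OR 0) XOR (0 IMPLIES 0))) -> 1
  row 5 [00101]: (((1 OR 1) OR (1 XOR 1)) OR ((0 OR 0) XOR (0 IMPLIES 0))) -> 1
  row 6 [00110]: (((1 OR 0) OR (1 XOR 1)) OR ((0 OR 0) XOR (1 IMPLIES 0))) -> 1
  row 7 [00111]: (((1 OR 1) OR (1 XOR 1)) OR ((0 OR 0) XOR (1 IMPLIES 0))) -> 1
  row 8 [01000]: (((0 OR 0) OR (0 XOR 0)) OR ((1 OR 1) XOR (0 IMPLIES 0))) -> 0
  row 9 [01001]: (((0 OR 1) OR (0 XOR 0)) OR ((1 OR 1) XOR (0 IMPLIES 0))) -> 1
  row 10 [01010]: (((0 OR 0) OR (0 XOR 0)) OR ((1 OR 1) XOR (1 IMPLIES 0))) -> 1
  row 11 [01011]: (((0 OR 1) OR (0 XOR 0)) OR ((1 OR 1) XOR (1 IMPLIES 0))) -> 1
  row 12 [01100]: (((1 OR 0) OR (1 XOR 1)) OR ((1 OR 1) XOR (0 IMPLIES 0))) -> 1
  row 13 [01101]: (((1 OR 1) OR (1 XOR 1)) OR ((1 OR 1) XOR (0 IMPLIES 0))) -> 1
  row 14 [01110]: (((1 OR 0) OR (1 XOR 1)) OR ((1 OR 1) XOR (1 IMPLIES 0))) -> 1
  row 15 [01111]: (((1 OR 1) OR (1 XOR 1)) OR ((1 OR 1) XOR (1 IMPLIES 0))) -> 1
  row 16 [10000]: (((0 OR 0) OR (0 XOR 0)) OR ((0 OR 0) XOR (0 IMPLIES 1))) -> 1
  row 17 [10001]: (((0 OR 1) OR (0 XOR 0)) OR ((0 OR 0) XOR (0 IMPLIES 1))) -> 1
  row 18 [10010]: (((0 OR 0) OR (0 XOR 0)) OR ((0 OR 0) XOR (1 IMPLIES 1))) -> 1
  row 19 [10011]: (((0 OR 1) OR (0 XOR 0)) OR ((0 OR 0) XOR (1 IMPLIES 1))) -> 1
  row 20 [10100]: (((1 OR 0) OR (1 XOR 1)) OR ((0 OR 0) XOR (0 IMPLIES 1))) -> 1
  row 21 [10101]: (((1 OR 1) OR (1 XOR 1)) OR ((0 OR 0) XOR (0 IMPLIES 1))) -> 1
  row 22 [10110]: (((1 OR 0) OR (1 XOR 1)) OR ((0 OR 0) XOR (1 IMPLIES 1))) -> 1
  row 23 [10111]: (((1 OR 1) OR (1 XOR 1)) OR ((0 OR 0) XOR (1 IMPLIES 1))) -> 1
  row 24 [11000]: (((0 OR 0) OR (0 XOR 0)) OR ((1 OR 1) XOR (0 IMPLIES 1))) -> 0
  row 25 [11001]: (((0 OR 1) OR (0 XOR 0)) OR ((1 OR 1) XOR (0 IMPLIES 1))) -> 1
  row 26 [11010]: (((0 OR 0) OR (0 XOR 0)) OR ((1 OR 1) XOR (1 IMPLIES 1))) -> 0
  row 27 [11011]: (((0 OR 1) OR (0 XOR 0)) OR ((1 OR 1) XOR (1 IMPLIES 1))) -> 1
  row 28 [11100]: (((1 OR 0) OR (1 XOR 1)) OR ((1 OR 1) XOR (0 IMPLIES 1))) -> 1
  row 29 [11101]: (((1 OR 1) OR (1 XOR 1)) OR ((1 OR 1) XOR (0 IMPLIES 1))) -> 1
  row 30 [11110]: (((1 OR 0) OR (1 XOR 1)) OR ((1 OR 1) XOR (1 IMPLIES 1))) -> 1
  row 31 [11111]: (((1 OR 1) OR (1 XOR 1)) OR ((1 OR 1) XOR (1 IMPLIES 1))) -> 1
Full result column, 4 rows per line (a,b,c fixed per line; d,e runs 00..11 left to right):
  rows 0-3 [a,b,c=000]: 1101  = hex D
  rows 4-7 [a,b,c=001]: 1111  = hex F
  rows 8-11 [a,b,c=010]: 0111  = hex 7
  rows 12-15 [a,b,c=011]: 1111  = hex F
  rows 16-19 [a,b,c=100]: 1111  = hex F
  rows 20-23 [a,b,c=101]: 1111  = hex F
  rows 24-27 [a,b,c=110]: 0101  = hex 5
  rows 28-31 [a,b,c=111]: 1111  = hex F
Output column (row 0 .. row 31) = 11011111011111111111111101011111
Output column grouped in 4s = 1101 1111 0111 1111 1111 1111 0101 1111 = 0xDF7FFF5F
Convert to decimal digit by digit (value = value*16 + digit):
  D -> 13
  13*16 + 15 (F) = 223
  223*16 + 7 = 3575
  3575*16 + 15 (F) = 57215
  57215*16 + 15 (F) = 915455
  915455*16 + 15 (F) = 14647295
  14647295*16 + 5 = 234356725
  234356725*16 + 15 (F) = 3749707615
Decimal = 3749707615

3749707615


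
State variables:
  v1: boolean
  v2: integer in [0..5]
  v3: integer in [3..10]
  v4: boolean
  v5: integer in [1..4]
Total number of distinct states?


State space = product of domain sizes of all variables.
Domain sizes:
  v1 (boolean): 2
  v2 (integer in [0..5]): 6
  v3 (integer in [3..10]): 8
  v4 (boolean): 2
  v5 (integer in [1..4]): 4
Product = 2 * 6 * 8 * 2 * 4 = 768

768


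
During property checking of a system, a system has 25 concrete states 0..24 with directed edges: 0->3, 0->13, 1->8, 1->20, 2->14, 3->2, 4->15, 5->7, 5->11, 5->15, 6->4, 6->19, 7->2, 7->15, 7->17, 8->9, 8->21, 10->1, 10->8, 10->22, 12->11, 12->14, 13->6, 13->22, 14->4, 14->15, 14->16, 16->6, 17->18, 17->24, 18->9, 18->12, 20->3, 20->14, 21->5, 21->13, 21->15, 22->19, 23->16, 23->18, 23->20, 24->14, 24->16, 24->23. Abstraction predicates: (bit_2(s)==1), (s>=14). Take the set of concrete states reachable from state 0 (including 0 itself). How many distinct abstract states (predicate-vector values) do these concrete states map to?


BFS from 0:
Concrete reachable: {0, 2, 3, 4, 6, 13, 14, 15, 16, 19, 22}
Abstract via predicates (bit_2(s)==1), (s>=14):
  (0,0) <- {0, 2, 3}
  (0,1) <- {16, 19}
  (1,0) <- {4, 6, 13}
  (1,1) <- {14, 15, 22}
Distinct abstract states = 4

4


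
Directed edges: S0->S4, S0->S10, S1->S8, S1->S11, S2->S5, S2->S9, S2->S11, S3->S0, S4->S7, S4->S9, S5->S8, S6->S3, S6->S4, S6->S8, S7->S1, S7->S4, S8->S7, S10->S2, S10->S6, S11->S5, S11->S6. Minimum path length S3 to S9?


BFS layer-by-layer from S3:
  dist 0: {S3}
  dist 1: {S0}
  dist 2: {S4, S10}
  dist 3: {S2, S6, S7, S9}
  -> S9 reached at distance 3
Shortest path length = 3

3


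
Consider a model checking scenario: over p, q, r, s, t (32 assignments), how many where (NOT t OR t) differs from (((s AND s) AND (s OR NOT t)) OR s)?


F1 = (NOT t OR t)
F2 = (((s AND s) AND (s OR NOT t)) OR s)
Evaluate both on each of 32 rows (bits = p,q,r,s,t):
  row 0 [00000]: F1=1 F2=0 (differ) -> 1
  row 1 [00001]: F1=1 F2=0 (differ) -> 1
  row 2 [00010]: F1=1 F2=1 -> 0
  row 3 [00011]: F1=1 F2=1 -> 0
  row 4 [00100]: F1=1 F2=0 (differ) -> 1
  row 5 [00101]: F1=1 F2=0 (differ) -> 1
  row 6 [00110]: F1=1 F2=1 -> 0
  row 7 [00111]: F1=1 F2=1 -> 0
  row 8 [01000]: F1=1 F2=0 (differ) -> 1
  row 9 [01001]: F1=1 F2=0 (differ) -> 1
  row 10 [01010]: F1=1 F2=1 -> 0
  row 11 [01011]: F1=1 F2=1 -> 0
  row 12 [01100]: F1=1 F2=0 (differ) -> 1
  row 13 [01101]: F1=1 F2=0 (differ) -> 1
  row 14 [01110]: F1=1 F2=1 -> 0
  row 15 [01111]: F1=1 F2=1 -> 0
  row 16 [10000]: F1=1 F2=0 (differ) -> 1
  row 17 [10001]: F1=1 F2=0 (differ) -> 1
  row 18 [10010]: F1=1 F2=1 -> 0
  row 19 [10011]: F1=1 F2=1 -> 0
  row 20 [10100]: F1=1 F2=0 (differ) -> 1
  row 21 [10101]: F1=1 F2=0 (differ) -> 1
  row 22 [10110]: F1=1 F2=1 -> 0
  row 23 [10111]: F1=1 F2=1 -> 0
  row 24 [11000]: F1=1 F2=0 (differ) -> 1
  row 25 [11001]: F1=1 F2=0 (differ) -> 1
  row 26 [11010]: F1=1 F2=1 -> 0
  row 27 [11011]: F1=1 F2=1 -> 0
  row 28 [11100]: F1=1 F2=0 (differ) -> 1
  row 29 [11101]: F1=1 F2=0 (differ) -> 1
  row 30 [11110]: F1=1 F2=1 -> 0
  row 31 [11111]: F1=1 F2=1 -> 0
Full result column, 8 rows per line (p,q fixed per line; r,s,t runs 000..111 left to right):
  rows 0-7 [p,q=00]: 11001100  (ones: 4)
  rows 8-15 [p,q=01]: 11001100  (ones: 4)
  rows 16-23 [p,q=10]: 11001100  (ones: 4)
  rows 24-31 [p,q=11]: 11001100  (ones: 4)
Disagreements = 4+4+4+4 = 16

16


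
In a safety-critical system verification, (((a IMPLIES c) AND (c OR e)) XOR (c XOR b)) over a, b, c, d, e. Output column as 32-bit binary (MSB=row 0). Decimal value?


Formula: (((a IMPLIES c) AND (c OR e)) XOR (c XOR b)) over a, b, c, d, e (32 rows)
Evaluate each row (bits = a,b,c,d,e, MSB first):
  row 0 [00000]: (((0 IMPLIES 0) AND (0 OR 0)) XOR (0 XOR 0)) -> 0
  row 1 [00001]: (((0 IMPLIES 0) AND (0 OR 1)) XOR (0 XOR 0)) -> 1
  row 2 [00010]: (((0 IMPLIES 0) AND (0 OR 0)) XOR (0 XOR 0)) -> 0
  row 3 [00011]: (((0 IMPLIES 0) AND (0 OR 1)) XOR (0 XOR 0)) -> 1
  row 4 [00100]: (((0 IMPLIES 1) AND (1 OR 0)) XOR (1 XOR 0)) -> 0
  row 5 [00101]: (((0 IMPLIES 1) AND (1 OR 1)) XOR (1 XOR 0)) -> 0
  row 6 [00110]: (((0 IMPLIES 1) AND (1 OR 0)) XOR (1 XOR 0)) -> 0
  row 7 [00111]: (((0 IMPLIES 1) AND (1 OR 1)) XOR (1 XOR 0)) -> 0
  row 8 [01000]: (((0 IMPLIES 0) AND (0 OR 0)) XOR (0 XOR 1)) -> 1
  row 9 [01001]: (((0 IMPLIES 0) AND (0 OR 1)) XOR (0 XOR 1)) -> 0
  row 10 [01010]: (((0 IMPLIES 0) AND (0 OR 0)) XOR (0 XOR 1)) -> 1
  row 11 [01011]: (((0 IMPLIES 0) AND (0 OR 1)) XOR (0 XOR 1)) -> 0
  row 12 [01100]: (((0 IMPLIES 1) AND (1 OR 0)) XOR (1 XOR 1)) -> 1
  row 13 [01101]: (((0 IMPLIES 1) AND (1 OR 1)) XOR (1 XOR 1)) -> 1
  row 14 [01110]: (((0 IMPLIES 1) AND (1 OR 0)) XOR (1 XOR 1)) -> 1
  row 15 [01111]: (((0 IMPLIES 1) AND (1 OR 1)) XOR (1 XOR 1)) -> 1
  row 16 [10000]: (((1 IMPLIES 0) AND (0 OR 0)) XOR (0 XOR 0)) -> 0
  row 17 [10001]: (((1 IMPLIES 0) AND (0 OR 1)) XOR (0 XOR 0)) -> 0
  row 18 [10010]: (((1 IMPLIES 0) AND (0 OR 0)) XOR (0 XOR 0)) -> 0
  row 19 [10011]: (((1 IMPLIES 0) AND (0 OR 1)) XOR (0 XOR 0)) -> 0
  row 20 [10100]: (((1 IMPLIES 1) AND (1 OR 0)) XOR (1 XOR 0)) -> 0
  row 21 [10101]: (((1 IMPLIES 1) AND (1 OR 1)) XOR (1 XOR 0)) -> 0
  row 22 [10110]: (((1 IMPLIES 1) AND (1 OR 0)) XOR (1 XOR 0)) -> 0
  row 23 [10111]: (((1 IMPLIES 1) AND (1 OR 1)) XOR (1 XOR 0)) -> 0
  row 24 [11000]: (((1 IMPLIES 0) AND (0 OR 0)) XOR (0 XOR 1)) -> 1
  row 25 [11001]: (((1 IMPLIES 0) AND (0 OR 1)) XOR (0 XOR 1)) -> 1
  row 26 [11010]: (((1 IMPLIES 0) AND (0 OR 0)) XOR (0 XOR 1)) -> 1
  row 27 [11011]: (((1 IMPLIES 0) AND (0 OR 1)) XOR (0 XOR 1)) -> 1
  row 28 [11100]: (((1 IMPLIES 1) AND (1 OR 0)) XOR (1 XOR 1)) -> 1
  row 29 [11101]: (((1 IMPLIES 1) AND (1 OR 1)) XOR (1 XOR 1)) -> 1
  row 30 [11110]: (((1 IMPLIES 1) AND (1 OR 0)) XOR (1 XOR 1)) -> 1
  row 31 [11111]: (((1 IMPLIES 1) AND (1 OR 1)) XOR (1 XOR 1)) -> 1
Full result column, 4 rows per line (a,b,c fixed per line; d,e runs 00..11 left to right):
  rows 0-3 [a,b,c=000]: 0101  = hex 5
  rows 4-7 [a,b,c=001]: 0000  = hex 0
  rows 8-11 [a,b,c=010]: 1010  = hex A
  rows 12-15 [a,b,c=011]: 1111  = hex F
  rows 16-19 [a,b,c=100]: 0000  = hex 0
  rows 20-23 [a,b,c=101]: 0000  = hex 0
  rows 24-27 [a,b,c=110]: 1111  = hex F
  rows 28-31 [a,b,c=111]: 1111  = hex F
Output column (row 0 .. row 31) = 01010000101011110000000011111111
Output column grouped in 4s = 0101 0000 1010 1111 0000 0000 1111 1111 = 0x50AF00FF
Convert to decimal digit by digit (value = value*16 + digit):
  5 -> 5
  5*16 + 0 = 80
  80*16 + 10 (A) = 1290
  1290*16 + 15 (F) = 20655
  20655*16 + 0 = 330480
  330480*16 + 0 = 5287680
  5287680*16 + 15 (F) = 84602895
  84602895*16 + 15 (F) = 1353646335
Decimal = 1353646335

1353646335


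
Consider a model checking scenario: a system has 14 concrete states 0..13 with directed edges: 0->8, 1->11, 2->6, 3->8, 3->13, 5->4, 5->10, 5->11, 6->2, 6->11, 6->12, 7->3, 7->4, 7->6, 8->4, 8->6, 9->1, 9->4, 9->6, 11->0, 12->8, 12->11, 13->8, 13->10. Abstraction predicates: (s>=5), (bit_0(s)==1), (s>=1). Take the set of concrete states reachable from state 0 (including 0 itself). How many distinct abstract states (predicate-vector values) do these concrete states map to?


BFS from 0:
Concrete reachable: {0, 2, 4, 6, 8, 11, 12}
Abstract via predicates (s>=5), (bit_0(s)==1), (s>=1):
  (0,0,0) <- {0}
  (0,0,1) <- {2, 4}
  (1,0,1) <- {6, 8, 12}
  (1,1,1) <- {11}
Distinct abstract states = 4

4


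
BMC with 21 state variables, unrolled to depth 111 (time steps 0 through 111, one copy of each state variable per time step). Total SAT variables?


BMC unrolls to depth k, creating one copy of each state var for steps 0..k.
Step count = 111 + 1 = 112 (steps 0 through 111)
Vars per step = 21
Total = 21 * 112 = 2352

2352


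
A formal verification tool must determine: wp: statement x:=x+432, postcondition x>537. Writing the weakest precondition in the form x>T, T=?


Formula: wp(x:=E, P) = P[E/x] (substitute E for x in postcondition)
Step 1: Postcondition: x>537
Step 2: Substitute x+432 for x: x+432>537
Step 3: Solve for x: x > 537-432 = 105

105


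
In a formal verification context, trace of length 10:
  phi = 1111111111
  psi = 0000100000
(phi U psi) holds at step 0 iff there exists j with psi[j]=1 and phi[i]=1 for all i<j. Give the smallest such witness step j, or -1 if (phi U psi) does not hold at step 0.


(phi U psi) at 0: need smallest j with psi[j]=1 and phi[i]=1 for all i in [0,j).
Scan from step 0:
  step 0: phi=1, psi=0 -> continue
  step 1: phi=1, psi=0 -> continue
  step 2: phi=1, psi=0 -> continue
  step 3: phi=1, psi=0 -> continue
  step 4: psi=1 and phi held for [0,4) -> witness found
Witness step = 4

4


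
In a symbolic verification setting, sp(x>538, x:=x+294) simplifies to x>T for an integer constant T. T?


Formula: sp(P, x:=E) = exists old_x. (x = E[old_x/x]) AND P[old_x/x] (old_x is the value of x before the assignment; eliminate old_x by solving x = E[old_x/x] for old_x)
Step 1: Precondition P: x>538, i.e. old_x > 538
Step 2: Assignment gives x = old_x + 294, so old_x = x - 294
Step 3: Substitute into P: x - 294 > 538
Step 4: Simplify: x > 538+294 = 832

832


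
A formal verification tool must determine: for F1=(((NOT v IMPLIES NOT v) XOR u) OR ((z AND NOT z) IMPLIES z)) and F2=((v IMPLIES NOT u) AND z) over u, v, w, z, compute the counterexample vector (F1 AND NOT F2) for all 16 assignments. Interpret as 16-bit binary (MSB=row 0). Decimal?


F1 = (((NOT v IMPLIES NOT v) XOR u) OR ((z AND NOT z) IMPLIES z))
F2 = ((v IMPLIES NOT u) AND z)
Counterexample to F1=>F2 is where F1=1 and F2=0.
Evaluate each row (bits = u,v,w,z, MSB first):
  row 0 [0000]: F1=1 F2=0 -> F1&~F2 -> 1
  row 1 [0001]: F1=1 F2=1 -> F1&~F2 -> 0
  row 2 [0010]: F1=1 F2=0 -> F1&~F2 -> 1
  row 3 [0011]: F1=1 F2=1 -> F1&~F2 -> 0
  row 4 [0100]: F1=1 F2=0 -> F1&~F2 -> 1
  row 5 [0101]: F1=1 F2=1 -> F1&~F2 -> 0
  row 6 [0110]: F1=1 F2=0 -> F1&~F2 -> 1
  row 7 [0111]: F1=1 F2=1 -> F1&~F2 -> 0
  row 8 [1000]: F1=1 F2=0 -> F1&~F2 -> 1
  row 9 [1001]: F1=1 F2=1 -> F1&~F2 -> 0
  row 10 [1010]: F1=1 F2=0 -> F1&~F2 -> 1
  row 11 [1011]: F1=1 F2=1 -> F1&~F2 -> 0
  row 12 [1100]: F1=1 F2=0 -> F1&~F2 -> 1
  row 13 [1101]: F1=1 F2=0 -> F1&~F2 -> 1
  row 14 [1110]: F1=1 F2=0 -> F1&~F2 -> 1
  row 15 [1111]: F1=1 F2=0 -> F1&~F2 -> 1
Full result column, 4 rows per line (u,v fixed per line; w,z runs 00..11 left to right):
  rows 0-3 [u,v=00]: 1010  = hex A
  rows 4-7 [u,v=01]: 1010  = hex A
  rows 8-11 [u,v=10]: 1010  = hex A
  rows 12-15 [u,v=11]: 1111  = hex F
Counterexample vector (row 0 .. row 15) = 1010101010101111
Output column grouped in 4s = 1010 1010 1010 1111 = 0xAAAF
Convert to decimal digit by digit (value = value*16 + digit):
  A -> 10
  10*16 + 10 (A) = 170
  170*16 + 10 (A) = 2730
  2730*16 + 15 (F) = 43695
Decimal = 43695

43695


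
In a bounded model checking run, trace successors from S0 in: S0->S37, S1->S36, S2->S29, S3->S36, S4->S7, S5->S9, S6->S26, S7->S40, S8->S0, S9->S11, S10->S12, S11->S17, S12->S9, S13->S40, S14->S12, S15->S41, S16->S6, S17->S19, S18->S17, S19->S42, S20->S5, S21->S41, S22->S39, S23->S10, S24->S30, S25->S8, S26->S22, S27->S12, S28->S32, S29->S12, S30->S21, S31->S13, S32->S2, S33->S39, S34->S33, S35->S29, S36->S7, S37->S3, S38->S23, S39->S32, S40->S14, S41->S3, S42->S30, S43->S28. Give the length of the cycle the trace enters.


Trace from S0 until a state repeats:
  S0 -> S37 -> S3 -> S36 -> S7 -> S40 -> S14 -> S12 -> S9 -> S11 -> S17 -> S19 -> S42 -> S30 -> S21 -> S41 -> S3
S3 first seen at step 2, revisited at step 16.
Cycle length = 16 - 2 = 14

14


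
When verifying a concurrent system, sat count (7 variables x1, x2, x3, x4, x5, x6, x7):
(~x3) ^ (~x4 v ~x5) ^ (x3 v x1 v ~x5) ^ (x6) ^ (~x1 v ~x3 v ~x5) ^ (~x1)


CNF with 6 clauses over 7 vars (128 assignments).
An assignment satisfies CNF iff every clause has >=1 true literal.
Check each row (bits = x1,x2,x3,x4,x5,x6,x7; clause T/F shown):
  row 0 [0000000]: clauses=TTTFTT -> 0
  row 1 [0000001]: clauses=TTTFTT -> 0
  row 2 [0000010]: clauses=TTTTTT -> 1
  row 3 [0000011]: clauses=TTTTTT -> 1
  row 4 [0000100]: clauses=TTFFTT -> 0
  (every remaining row is evaluated the same way; all 128 results are listed next)
Full result column, 8 rows per line (x1,x2,x3,x4 fixed per line; x5,x6,x7 runs 000..111 left to right):
  rows 0-7 [x1,x2,x3,x4=0000]: 00110000  (ones: 2)
  rows 8-15 [x1,x2,x3,x4=0001]: 00110000  (ones: 2)
  rows 16-23 [x1,x2,x3,x4=0010]: 00000000  (ones: 0)
  rows 24-31 [x1,x2,x3,x4=0011]: 00000000  (ones: 0)
  rows 32-39 [x1,x2,x3,x4=0100]: 00110000  (ones: 2)
  rows 40-47 [x1,x2,x3,x4=0101]: 00110000  (ones: 2)
  rows 48-55 [x1,x2,x3,x4=0110]: 00000000  (ones: 0)
  rows 56-63 [x1,x2,x3,x4=0111]: 00000000  (ones: 0)
  rows 64-71 [x1,x2,x3,x4=1000]: 00000000  (ones: 0)
  rows 72-79 [x1,x2,x3,x4=1001]: 00000000  (ones: 0)
  rows 80-87 [x1,x2,x3,x4=1010]: 00000000  (ones: 0)
  rows 88-95 [x1,x2,x3,x4=1011]: 00000000  (ones: 0)
  rows 96-103 [x1,x2,x3,x4=1100]: 00000000  (ones: 0)
  rows 104-111 [x1,x2,x3,x4=1101]: 00000000  (ones: 0)
  rows 112-119 [x1,x2,x3,x4=1110]: 00000000  (ones: 0)
  rows 120-127 [x1,x2,x3,x4=1111]: 00000000  (ones: 0)
Satisfying assignments = 2+2+0+0+2+2+0+0+0+0+0+0+0+0+0+0 = 8

8


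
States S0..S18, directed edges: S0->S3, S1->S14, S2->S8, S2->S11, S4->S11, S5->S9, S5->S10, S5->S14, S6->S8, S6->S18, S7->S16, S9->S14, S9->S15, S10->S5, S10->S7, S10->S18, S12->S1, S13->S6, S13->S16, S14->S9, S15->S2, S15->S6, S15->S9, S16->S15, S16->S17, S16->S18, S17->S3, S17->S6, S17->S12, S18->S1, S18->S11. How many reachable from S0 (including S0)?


BFS from S0:
  layer 0: {S0}
  layer 1: {S3}
Reachable set: {S0, S3}
Count = 2

2


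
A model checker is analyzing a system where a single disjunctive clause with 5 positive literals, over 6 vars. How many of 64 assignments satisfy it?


Step 1: Total=2^6=64
Step 2: Unsat when all 5 false: 2^1=2
Step 3: Sat=64-2=62

62


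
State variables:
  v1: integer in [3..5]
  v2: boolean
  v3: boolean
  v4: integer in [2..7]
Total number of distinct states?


State space = product of domain sizes of all variables.
Domain sizes:
  v1 (integer in [3..5]): 3
  v2 (boolean): 2
  v3 (boolean): 2
  v4 (integer in [2..7]): 6
Product = 3 * 2 * 2 * 6 = 72

72


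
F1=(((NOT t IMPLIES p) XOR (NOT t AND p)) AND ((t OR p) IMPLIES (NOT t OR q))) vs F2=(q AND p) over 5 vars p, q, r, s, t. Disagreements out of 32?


F1 = (((NOT t IMPLIES p) XOR (NOT t AND p)) AND ((t OR p) IMPLIES (NOT t OR q)))
F2 = (q AND p)
Evaluate both on each of 32 rows (bits = p,q,r,s,t):
  row 0 [00000]: F1=0 F2=0 -> 0
  row 1 [00001]: F1=0 F2=0 -> 0
  row 2 [00010]: F1=0 F2=0 -> 0
  row 3 [00011]: F1=0 F2=0 -> 0
  row 4 [00100]: F1=0 F2=0 -> 0
  row 5 [00101]: F1=0 F2=0 -> 0
  row 6 [00110]: F1=0 F2=0 -> 0
  row 7 [00111]: F1=0 F2=0 -> 0
  row 8 [01000]: F1=0 F2=0 -> 0
  row 9 [01001]: F1=1 F2=0 (differ) -> 1
  row 10 [01010]: F1=0 F2=0 -> 0
  row 11 [01011]: F1=1 F2=0 (differ) -> 1
  row 12 [01100]: F1=0 F2=0 -> 0
  row 13 [01101]: F1=1 F2=0 (differ) -> 1
  row 14 [01110]: F1=0 F2=0 -> 0
  row 15 [01111]: F1=1 F2=0 (differ) -> 1
  row 16 [10000]: F1=0 F2=0 -> 0
  row 17 [10001]: F1=0 F2=0 -> 0
  row 18 [10010]: F1=0 F2=0 -> 0
  row 19 [10011]: F1=0 F2=0 -> 0
  row 20 [10100]: F1=0 F2=0 -> 0
  row 21 [10101]: F1=0 F2=0 -> 0
  row 22 [10110]: F1=0 F2=0 -> 0
  row 23 [10111]: F1=0 F2=0 -> 0
  row 24 [11000]: F1=0 F2=1 (differ) -> 1
  row 25 [11001]: F1=1 F2=1 -> 0
  row 26 [11010]: F1=0 F2=1 (differ) -> 1
  row 27 [11011]: F1=1 F2=1 -> 0
  row 28 [11100]: F1=0 F2=1 (differ) -> 1
  row 29 [11101]: F1=1 F2=1 -> 0
  row 30 [11110]: F1=0 F2=1 (differ) -> 1
  row 31 [11111]: F1=1 F2=1 -> 0
Full result column, 8 rows per line (p,q fixed per line; r,s,t runs 000..111 left to right):
  rows 0-7 [p,q=00]: 00000000  (ones: 0)
  rows 8-15 [p,q=01]: 01010101  (ones: 4)
  rows 16-23 [p,q=10]: 00000000  (ones: 0)
  rows 24-31 [p,q=11]: 10101010  (ones: 4)
Disagreements = 0+4+0+4 = 8

8


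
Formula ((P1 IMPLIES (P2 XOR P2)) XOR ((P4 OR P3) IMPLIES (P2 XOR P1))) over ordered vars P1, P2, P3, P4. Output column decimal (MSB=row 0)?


Formula: ((P1 IMPLIES (P2 XOR P2)) XOR ((P4 OR P3) IMPLIES (P2 XOR P1))) over P1, P2, P3, P4 (16 rows)
Evaluate each row (bits = P1,P2,P3,P4, MSB first):
  row 0 [0000]: ((0 IMPLIES (0 XOR 0)) XOR ((0 OR 0) IMPLIES (0 XOR 0))) -> 0
  row 1 [0001]: ((0 IMPLIES (0 XOR 0)) XOR ((1 OR 0) IMPLIES (0 XOR 0))) -> 1
  row 2 [0010]: ((0 IMPLIES (0 XOR 0)) XOR ((0 OR 1) IMPLIES (0 XOR 0))) -> 1
  row 3 [0011]: ((0 IMPLIES (0 XOR 0)) XOR ((1 OR 1) IMPLIES (0 XOR 0))) -> 1
  row 4 [0100]: ((0 IMPLIES (1 XOR 1)) XOR ((0 OR 0) IMPLIES (1 XOR 0))) -> 0
  row 5 [0101]: ((0 IMPLIES (1 XOR 1)) XOR ((1 OR 0) IMPLIES (1 XOR 0))) -> 0
  row 6 [0110]: ((0 IMPLIES (1 XOR 1)) XOR ((0 OR 1) IMPLIES (1 XOR 0))) -> 0
  row 7 [0111]: ((0 IMPLIES (1 XOR 1)) XOR ((1 OR 1) IMPLIES (1 XOR 0))) -> 0
  row 8 [1000]: ((1 IMPLIES (0 XOR 0)) XOR ((0 OR 0) IMPLIES (0 XOR 1))) -> 1
  row 9 [1001]: ((1 IMPLIES (0 XOR 0)) XOR ((1 OR 0) IMPLIES (0 XOR 1))) -> 1
  row 10 [1010]: ((1 IMPLIES (0 XOR 0)) XOR ((0 OR 1) IMPLIES (0 XOR 1))) -> 1
  row 11 [1011]: ((1 IMPLIES (0 XOR 0)) XOR ((1 OR 1) IMPLIES (0 XOR 1))) -> 1
  row 12 [1100]: ((1 IMPLIES (1 XOR 1)) XOR ((0 OR 0) IMPLIES (1 XOR 1))) -> 1
  row 13 [1101]: ((1 IMPLIES (1 XOR 1)) XOR ((1 OR 0) IMPLIES (1 XOR 1))) -> 0
  row 14 [1110]: ((1 IMPLIES (1 XOR 1)) XOR ((0 OR 1) IMPLIES (1 XOR 1))) -> 0
  row 15 [1111]: ((1 IMPLIES (1 XOR 1)) XOR ((1 OR 1) IMPLIES (1 XOR 1))) -> 0
Full result column, 4 rows per line (P1,P2 fixed per line; P3,P4 runs 00..11 left to right):
  rows 0-3 [P1,P2=00]: 0111  = hex 7
  rows 4-7 [P1,P2=01]: 0000  = hex 0
  rows 8-11 [P1,P2=10]: 1111  = hex F
  rows 12-15 [P1,P2=11]: 1000  = hex 8
Output column (row 0 .. row 15) = 0111000011111000
Output column grouped in 4s = 0111 0000 1111 1000 = 0x70F8
Convert to decimal digit by digit (value = value*16 + digit):
  7 -> 7
  7*16 + 0 = 112
  112*16 + 15 (F) = 1807
  1807*16 + 8 = 28920
Decimal = 28920

28920


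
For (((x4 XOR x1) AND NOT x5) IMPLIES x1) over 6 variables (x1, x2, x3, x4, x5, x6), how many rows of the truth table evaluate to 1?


Formula: (((x4 XOR x1) AND NOT x5) IMPLIES x1) over 6 vars (64 rows)
Evaluate each row (x1, x2, x3, x4, x5, x6 as bits, MSB first):
  row 0 [000000]: (((0 XOR 0) AND NOT 0) IMPLIES 0) -> 1
  row 1 [000001]: (((0 XOR 0) AND NOT 0) IMPLIES 0) -> 1
  row 2 [000010]: (((0 XOR 0) AND NOT 1) IMPLIES 0) -> 1
  row 3 [000011]: (((0 XOR 0) AND NOT 1) IMPLIES 0) -> 1
  row 4 [000100]: (((1 XOR 0) AND NOT 0) IMPLIES 0) -> 0
  (every remaining row is evaluated the same way; all 64 results are listed next)
Full result column, 8 rows per line (x1,x2,x3 fixed per line; x4,x5,x6 runs 000..111 left to right):
  rows 0-7 [x1,x2,x3=000]: 11110011  (ones: 6)
  rows 8-15 [x1,x2,x3=001]: 11110011  (ones: 6)
  rows 16-23 [x1,x2,x3=010]: 11110011  (ones: 6)
  rows 24-31 [x1,x2,x3=011]: 11110011  (ones: 6)
  rows 32-39 [x1,x2,x3=100]: 11111111  (ones: 8)
  rows 40-47 [x1,x2,x3=101]: 11111111  (ones: 8)
  rows 48-55 [x1,x2,x3=110]: 11111111  (ones: 8)
  rows 56-63 [x1,x2,x3=111]: 11111111  (ones: 8)
Count of 1-rows = 6+6+6+6+8+8+8+8 = 56

56


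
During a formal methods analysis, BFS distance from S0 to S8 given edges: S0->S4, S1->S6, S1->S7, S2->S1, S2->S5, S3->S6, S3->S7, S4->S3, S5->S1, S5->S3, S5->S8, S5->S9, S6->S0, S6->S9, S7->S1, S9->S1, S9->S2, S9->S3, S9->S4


BFS layer-by-layer from S0:
  dist 0: {S0}
  dist 1: {S4}
  dist 2: {S3}
  dist 3: {S6, S7}
  dist 4: {S1, S9}
  dist 5: {S2}
  dist 6: {S5}
  dist 7: {S8}
  -> S8 reached at distance 7
Shortest path length = 7

7


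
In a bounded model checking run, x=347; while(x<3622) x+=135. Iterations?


Step 1: x goes from 347 toward 3622 by 135; the body runs while x<3622, so iterations = ceil((bound-start)/step)
Step 2: Distance=3275
Step 3: ceil(3275/135)=25

25


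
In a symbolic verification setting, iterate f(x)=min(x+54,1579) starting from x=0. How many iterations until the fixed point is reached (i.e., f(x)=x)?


Step 1: x=0, cap=1579, increment=54
Step 2: x grows by 54 each step until capped at 1579; fixed point is x=1579
Step 3: iterations = ceil(1579/54) = 30

30


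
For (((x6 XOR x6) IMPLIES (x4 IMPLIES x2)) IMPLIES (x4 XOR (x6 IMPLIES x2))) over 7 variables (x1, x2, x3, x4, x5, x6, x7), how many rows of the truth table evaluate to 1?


Formula: (((x6 XOR x6) IMPLIES (x4 IMPLIES x2)) IMPLIES (x4 XOR (x6 IMPLIES x2))) over 7 vars (128 rows)
Evaluate each row (x1, x2, x3, x4, x5, x6, x7 as bits, MSB first):
  row 0 [0000000]: (((0 XOR 0) IMPLIES (0 IMPLIES 0)) IMPLIES (0 XOR (0 IMPLIES 0))) -> 1
  row 1 [0000001]: (((0 XOR 0) IMPLIES (0 IMPLIES 0)) IMPLIES (0 XOR (0 IMPLIES 0))) -> 1
  row 2 [0000010]: (((1 XOR 1) IMPLIES (0 IMPLIES 0)) IMPLIES (0 XOR (1 IMPLIES 0))) -> 0
  row 3 [0000011]: (((1 XOR 1) IMPLIES (0 IMPLIES 0)) IMPLIES (0 XOR (1 IMPLIES 0))) -> 0
  row 4 [0000100]: (((0 XOR 0) IMPLIES (0 IMPLIES 0)) IMPLIES (0 XOR (0 IMPLIES 0))) -> 1
  (every remaining row is evaluated the same way; all 128 results are listed next)
Full result column, 8 rows per line (x1,x2,x3,x4 fixed per line; x5,x6,x7 runs 000..111 left to right):
  rows 0-7 [x1,x2,x3,x4=0000]: 11001100  (ones: 4)
  rows 8-15 [x1,x2,x3,x4=0001]: 00110011  (ones: 4)
  rows 16-23 [x1,x2,x3,x4=0010]: 11001100  (ones: 4)
  rows 24-31 [x1,x2,x3,x4=0011]: 00110011  (ones: 4)
  rows 32-39 [x1,x2,x3,x4=0100]: 11111111  (ones: 8)
  rows 40-47 [x1,x2,x3,x4=0101]: 00000000  (ones: 0)
  rows 48-55 [x1,x2,x3,x4=0110]: 11111111  (ones: 8)
  rows 56-63 [x1,x2,x3,x4=0111]: 00000000  (ones: 0)
  rows 64-71 [x1,x2,x3,x4=1000]: 11001100  (ones: 4)
  rows 72-79 [x1,x2,x3,x4=1001]: 00110011  (ones: 4)
  rows 80-87 [x1,x2,x3,x4=1010]: 11001100  (ones: 4)
  rows 88-95 [x1,x2,x3,x4=1011]: 00110011  (ones: 4)
  rows 96-103 [x1,x2,x3,x4=1100]: 11111111  (ones: 8)
  rows 104-111 [x1,x2,x3,x4=1101]: 00000000  (ones: 0)
  rows 112-119 [x1,x2,x3,x4=1110]: 11111111  (ones: 8)
  rows 120-127 [x1,x2,x3,x4=1111]: 00000000  (ones: 0)
Count of 1-rows = 4+4+4+4+8+0+8+0+4+4+4+4+8+0+8+0 = 64

64


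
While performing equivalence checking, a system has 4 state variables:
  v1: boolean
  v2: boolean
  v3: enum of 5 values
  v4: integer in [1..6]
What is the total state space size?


State space = product of domain sizes of all variables.
Domain sizes:
  v1 (boolean): 2
  v2 (boolean): 2
  v3 (enum of 5 values): 5
  v4 (integer in [1..6]): 6
Product = 2 * 2 * 5 * 6 = 120

120


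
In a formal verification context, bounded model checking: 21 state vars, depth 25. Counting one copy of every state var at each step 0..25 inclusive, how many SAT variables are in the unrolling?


BMC unrolls to depth k, creating one copy of each state var for steps 0..k.
Step count = 25 + 1 = 26 (steps 0 through 25)
Vars per step = 21
Total = 21 * 26 = 546

546


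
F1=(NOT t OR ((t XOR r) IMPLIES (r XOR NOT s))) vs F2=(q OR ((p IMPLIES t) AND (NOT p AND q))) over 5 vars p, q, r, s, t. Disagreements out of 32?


F1 = (NOT t OR ((t XOR r) IMPLIES (r XOR NOT s)))
F2 = (q OR ((p IMPLIES t) AND (NOT p AND q)))
Evaluate both on each of 32 rows (bits = p,q,r,s,t):
  row 0 [00000]: F1=1 F2=0 (differ) -> 1
  row 1 [00001]: F1=1 F2=0 (differ) -> 1
  row 2 [00010]: F1=1 F2=0 (differ) -> 1
  row 3 [00011]: F1=0 F2=0 -> 0
  row 4 [00100]: F1=1 F2=0 (differ) -> 1
  row 5 [00101]: F1=1 F2=0 (differ) -> 1
  row 6 [00110]: F1=1 F2=0 (differ) -> 1
  row 7 [00111]: F1=1 F2=0 (differ) -> 1
  row 8 [01000]: F1=1 F2=1 -> 0
  row 9 [01001]: F1=1 F2=1 -> 0
  row 10 [01010]: F1=1 F2=1 -> 0
  row 11 [01011]: F1=0 F2=1 (differ) -> 1
  row 12 [01100]: F1=1 F2=1 -> 0
  row 13 [01101]: F1=1 F2=1 -> 0
  row 14 [01110]: F1=1 F2=1 -> 0
  row 15 [01111]: F1=1 F2=1 -> 0
  row 16 [10000]: F1=1 F2=0 (differ) -> 1
  row 17 [10001]: F1=1 F2=0 (differ) -> 1
  row 18 [10010]: F1=1 F2=0 (differ) -> 1
  row 19 [10011]: F1=0 F2=0 -> 0
  row 20 [10100]: F1=1 F2=0 (differ) -> 1
  row 21 [10101]: F1=1 F2=0 (differ) -> 1
  row 22 [10110]: F1=1 F2=0 (differ) -> 1
  row 23 [10111]: F1=1 F2=0 (differ) -> 1
  row 24 [11000]: F1=1 F2=1 -> 0
  row 25 [11001]: F1=1 F2=1 -> 0
  row 26 [11010]: F1=1 F2=1 -> 0
  row 27 [11011]: F1=0 F2=1 (differ) -> 1
  row 28 [11100]: F1=1 F2=1 -> 0
  row 29 [11101]: F1=1 F2=1 -> 0
  row 30 [11110]: F1=1 F2=1 -> 0
  row 31 [11111]: F1=1 F2=1 -> 0
Full result column, 8 rows per line (p,q fixed per line; r,s,t runs 000..111 left to right):
  rows 0-7 [p,q=00]: 11101111  (ones: 7)
  rows 8-15 [p,q=01]: 00010000  (ones: 1)
  rows 16-23 [p,q=10]: 11101111  (ones: 7)
  rows 24-31 [p,q=11]: 00010000  (ones: 1)
Disagreements = 7+1+7+1 = 16

16


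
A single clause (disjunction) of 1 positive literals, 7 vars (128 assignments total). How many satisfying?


Step 1: Total=2^7=128
Step 2: Unsat when all 1 false: 2^6=64
Step 3: Sat=128-64=64

64


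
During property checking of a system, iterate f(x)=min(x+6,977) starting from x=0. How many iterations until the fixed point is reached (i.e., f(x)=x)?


Step 1: x=0, cap=977, increment=6
Step 2: x grows by 6 each step until capped at 977; fixed point is x=977
Step 3: iterations = ceil(977/6) = 163

163


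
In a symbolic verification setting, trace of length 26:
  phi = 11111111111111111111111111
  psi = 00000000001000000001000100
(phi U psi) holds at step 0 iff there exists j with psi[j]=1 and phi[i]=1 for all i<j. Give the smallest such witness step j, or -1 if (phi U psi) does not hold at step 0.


(phi U psi) at 0: need smallest j with psi[j]=1 and phi[i]=1 for all i in [0,j).
Scan from step 0:
  step 0: phi=1, psi=0 -> continue
  step 1: phi=1, psi=0 -> continue
  step 2: phi=1, psi=0 -> continue
  step 3: phi=1, psi=0 -> continue
  step 10: psi=1 and phi held for [0,10) -> witness found
Witness step = 10

10


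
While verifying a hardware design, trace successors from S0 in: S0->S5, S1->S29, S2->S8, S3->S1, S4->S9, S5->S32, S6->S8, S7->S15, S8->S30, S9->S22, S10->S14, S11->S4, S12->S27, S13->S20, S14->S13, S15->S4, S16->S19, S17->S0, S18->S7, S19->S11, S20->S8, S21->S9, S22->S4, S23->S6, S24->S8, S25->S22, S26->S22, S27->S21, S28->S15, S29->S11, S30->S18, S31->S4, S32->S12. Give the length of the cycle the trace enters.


Trace from S0 until a state repeats:
  S0 -> S5 -> S32 -> S12 -> S27 -> S21 -> S9 -> S22 -> S4 -> S9
S9 first seen at step 6, revisited at step 9.
Cycle length = 9 - 6 = 3

3


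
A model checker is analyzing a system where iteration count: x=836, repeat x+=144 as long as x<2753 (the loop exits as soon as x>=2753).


Step 1: x goes from 836 toward 2753 by 144; the body runs while x<2753, so iterations = ceil((bound-start)/step)
Step 2: Distance=1917
Step 3: ceil(1917/144)=14

14


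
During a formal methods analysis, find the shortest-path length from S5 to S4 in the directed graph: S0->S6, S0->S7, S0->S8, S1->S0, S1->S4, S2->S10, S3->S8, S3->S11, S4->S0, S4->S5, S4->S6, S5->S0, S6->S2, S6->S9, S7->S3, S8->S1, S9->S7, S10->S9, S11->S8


BFS layer-by-layer from S5:
  dist 0: {S5}
  dist 1: {S0}
  dist 2: {S6, S7, S8}
  dist 3: {S1, S2, S3, S9}
  dist 4: {S4, S10, S11}
  -> S4 reached at distance 4
Shortest path length = 4

4


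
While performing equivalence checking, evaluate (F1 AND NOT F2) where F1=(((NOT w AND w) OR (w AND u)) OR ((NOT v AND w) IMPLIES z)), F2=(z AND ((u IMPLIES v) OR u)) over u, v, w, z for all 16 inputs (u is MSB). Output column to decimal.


F1 = (((NOT w AND w) OR (w AND u)) OR ((NOT v AND w) IMPLIES z))
F2 = (z AND ((u IMPLIES v) OR u))
Counterexample to F1=>F2 is where F1=1 and F2=0.
Evaluate each row (bits = u,v,w,z, MSB first):
  row 0 [0000]: F1=1 F2=0 -> F1&~F2 -> 1
  row 1 [0001]: F1=1 F2=1 -> F1&~F2 -> 0
  row 2 [0010]: F1=0 F2=0 -> F1&~F2 -> 0
  row 3 [0011]: F1=1 F2=1 -> F1&~F2 -> 0
  row 4 [0100]: F1=1 F2=0 -> F1&~F2 -> 1
  row 5 [0101]: F1=1 F2=1 -> F1&~F2 -> 0
  row 6 [0110]: F1=1 F2=0 -> F1&~F2 -> 1
  row 7 [0111]: F1=1 F2=1 -> F1&~F2 -> 0
  row 8 [1000]: F1=1 F2=0 -> F1&~F2 -> 1
  row 9 [1001]: F1=1 F2=1 -> F1&~F2 -> 0
  row 10 [1010]: F1=1 F2=0 -> F1&~F2 -> 1
  row 11 [1011]: F1=1 F2=1 -> F1&~F2 -> 0
  row 12 [1100]: F1=1 F2=0 -> F1&~F2 -> 1
  row 13 [1101]: F1=1 F2=1 -> F1&~F2 -> 0
  row 14 [1110]: F1=1 F2=0 -> F1&~F2 -> 1
  row 15 [1111]: F1=1 F2=1 -> F1&~F2 -> 0
Full result column, 4 rows per line (u,v fixed per line; w,z runs 00..11 left to right):
  rows 0-3 [u,v=00]: 1000  = hex 8
  rows 4-7 [u,v=01]: 1010  = hex A
  rows 8-11 [u,v=10]: 1010  = hex A
  rows 12-15 [u,v=11]: 1010  = hex A
Counterexample vector (row 0 .. row 15) = 1000101010101010
Output column grouped in 4s = 1000 1010 1010 1010 = 0x8AAA
Convert to decimal digit by digit (value = value*16 + digit):
  8 -> 8
  8*16 + 10 (A) = 138
  138*16 + 10 (A) = 2218
  2218*16 + 10 (A) = 35498
Decimal = 35498

35498


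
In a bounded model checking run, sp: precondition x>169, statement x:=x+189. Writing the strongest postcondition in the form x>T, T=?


Formula: sp(P, x:=E) = exists old_x. (x = E[old_x/x]) AND P[old_x/x] (old_x is the value of x before the assignment; eliminate old_x by solving x = E[old_x/x] for old_x)
Step 1: Precondition P: x>169, i.e. old_x > 169
Step 2: Assignment gives x = old_x + 189, so old_x = x - 189
Step 3: Substitute into P: x - 189 > 169
Step 4: Simplify: x > 169+189 = 358

358


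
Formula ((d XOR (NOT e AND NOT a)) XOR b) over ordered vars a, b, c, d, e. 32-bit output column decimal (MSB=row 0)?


Formula: ((d XOR (NOT e AND NOT a)) XOR b) over a, b, c, d, e (32 rows)
Evaluate each row (bits = a,b,c,d,e, MSB first):
  row 0 [00000]: ((0 XOR (NOT 0 AND NOT 0)) XOR 0) -> 1
  row 1 [00001]: ((0 XOR (NOT 1 AND NOT 0)) XOR 0) -> 0
  row 2 [00010]: ((1 XOR (NOT 0 AND NOT 0)) XOR 0) -> 0
  row 3 [00011]: ((1 XOR (NOT 1 AND NOT 0)) XOR 0) -> 1
  row 4 [00100]: ((0 XOR (NOT 0 AND NOT 0)) XOR 0) -> 1
  row 5 [00101]: ((0 XOR (NOT 1 AND NOT 0)) XOR 0) -> 0
  row 6 [00110]: ((1 XOR (NOT 0 AND NOT 0)) XOR 0) -> 0
  row 7 [00111]: ((1 XOR (NOT 1 AND NOT 0)) XOR 0) -> 1
  row 8 [01000]: ((0 XOR (NOT 0 AND NOT 0)) XOR 1) -> 0
  row 9 [01001]: ((0 XOR (NOT 1 AND NOT 0)) XOR 1) -> 1
  row 10 [01010]: ((1 XOR (NOT 0 AND NOT 0)) XOR 1) -> 1
  row 11 [01011]: ((1 XOR (NOT 1 AND NOT 0)) XOR 1) -> 0
  row 12 [01100]: ((0 XOR (NOT 0 AND NOT 0)) XOR 1) -> 0
  row 13 [01101]: ((0 XOR (NOT 1 AND NOT 0)) XOR 1) -> 1
  row 14 [01110]: ((1 XOR (NOT 0 AND NOT 0)) XOR 1) -> 1
  row 15 [01111]: ((1 XOR (NOT 1 AND NOT 0)) XOR 1) -> 0
  row 16 [10000]: ((0 XOR (NOT 0 AND NOT 1)) XOR 0) -> 0
  row 17 [10001]: ((0 XOR (NOT 1 AND NOT 1)) XOR 0) -> 0
  row 18 [10010]: ((1 XOR (NOT 0 AND NOT 1)) XOR 0) -> 1
  row 19 [10011]: ((1 XOR (NOT 1 AND NOT 1)) XOR 0) -> 1
  row 20 [10100]: ((0 XOR (NOT 0 AND NOT 1)) XOR 0) -> 0
  row 21 [10101]: ((0 XOR (NOT 1 AND NOT 1)) XOR 0) -> 0
  row 22 [10110]: ((1 XOR (NOT 0 AND NOT 1)) XOR 0) -> 1
  row 23 [10111]: ((1 XOR (NOT 1 AND NOT 1)) XOR 0) -> 1
  row 24 [11000]: ((0 XOR (NOT 0 AND NOT 1)) XOR 1) -> 1
  row 25 [11001]: ((0 XOR (NOT 1 AND NOT 1)) XOR 1) -> 1
  row 26 [11010]: ((1 XOR (NOT 0 AND NOT 1)) XOR 1) -> 0
  row 27 [11011]: ((1 XOR (NOT 1 AND NOT 1)) XOR 1) -> 0
  row 28 [11100]: ((0 XOR (NOT 0 AND NOT 1)) XOR 1) -> 1
  row 29 [11101]: ((0 XOR (NOT 1 AND NOT 1)) XOR 1) -> 1
  row 30 [11110]: ((1 XOR (NOT 0 AND NOT 1)) XOR 1) -> 0
  row 31 [11111]: ((1 XOR (NOT 1 AND NOT 1)) XOR 1) -> 0
Full result column, 4 rows per line (a,b,c fixed per line; d,e runs 00..11 left to right):
  rows 0-3 [a,b,c=000]: 1001  = hex 9
  rows 4-7 [a,b,c=001]: 1001  = hex 9
  rows 8-11 [a,b,c=010]: 0110  = hex 6
  rows 12-15 [a,b,c=011]: 0110  = hex 6
  rows 16-19 [a,b,c=100]: 0011  = hex 3
  rows 20-23 [a,b,c=101]: 0011  = hex 3
  rows 24-27 [a,b,c=110]: 1100  = hex C
  rows 28-31 [a,b,c=111]: 1100  = hex C
Output column (row 0 .. row 31) = 10011001011001100011001111001100
Output column grouped in 4s = 1001 1001 0110 0110 0011 0011 1100 1100 = 0x996633CC
Convert to decimal digit by digit (value = value*16 + digit):
  9 -> 9
  9*16 + 9 = 153
  153*16 + 6 = 2454
  2454*16 + 6 = 39270
  39270*16 + 3 = 628323
  628323*16 + 3 = 10053171
  10053171*16 + 12 (C) = 160850748
  160850748*16 + 12 (C) = 2573611980
Decimal = 2573611980

2573611980


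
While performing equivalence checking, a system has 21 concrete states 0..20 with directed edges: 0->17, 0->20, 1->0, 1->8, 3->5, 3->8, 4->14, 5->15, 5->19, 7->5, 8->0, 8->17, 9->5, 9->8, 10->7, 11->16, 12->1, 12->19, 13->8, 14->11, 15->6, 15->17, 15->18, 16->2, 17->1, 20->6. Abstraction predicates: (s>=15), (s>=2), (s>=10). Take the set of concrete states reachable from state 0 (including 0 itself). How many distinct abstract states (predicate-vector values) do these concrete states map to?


BFS from 0:
Concrete reachable: {0, 1, 6, 8, 17, 20}
Abstract via predicates (s>=15), (s>=2), (s>=10):
  (0,0,0) <- {0, 1}
  (0,1,0) <- {6, 8}
  (1,1,1) <- {17, 20}
Distinct abstract states = 3

3


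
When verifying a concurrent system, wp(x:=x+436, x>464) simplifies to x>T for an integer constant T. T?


Formula: wp(x:=E, P) = P[E/x] (substitute E for x in postcondition)
Step 1: Postcondition: x>464
Step 2: Substitute x+436 for x: x+436>464
Step 3: Solve for x: x > 464-436 = 28

28


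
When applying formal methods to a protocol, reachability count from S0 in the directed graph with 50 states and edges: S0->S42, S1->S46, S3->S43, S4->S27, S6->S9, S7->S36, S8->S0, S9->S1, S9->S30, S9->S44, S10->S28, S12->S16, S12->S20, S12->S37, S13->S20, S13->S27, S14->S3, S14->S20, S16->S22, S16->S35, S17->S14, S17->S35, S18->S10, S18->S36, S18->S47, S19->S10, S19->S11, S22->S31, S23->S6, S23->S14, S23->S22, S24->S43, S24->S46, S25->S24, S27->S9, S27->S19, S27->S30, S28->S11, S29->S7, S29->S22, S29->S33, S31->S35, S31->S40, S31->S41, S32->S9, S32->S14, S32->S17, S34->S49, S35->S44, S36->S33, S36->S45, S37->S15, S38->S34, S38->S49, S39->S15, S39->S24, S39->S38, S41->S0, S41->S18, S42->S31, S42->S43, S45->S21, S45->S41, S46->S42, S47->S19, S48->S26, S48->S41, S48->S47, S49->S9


BFS from S0:
  layer 0: {S0}
  layer 1: {S42}
  layer 2: {S31, S43}
  layer 3: {S35, S40, S41}
  layer 4: {S18, S44}
  layer 5: {S10, S36, S47}
  layer 6: {S19, S28, S33, S45}
  layer 7: {S11, S21}
Reachable set: {S0, S10, S11, S18, S19, S21, S28, S31, S33, S35, S36, S40, S41, S42, S43, S44, S45, S47}
Count = 18

18


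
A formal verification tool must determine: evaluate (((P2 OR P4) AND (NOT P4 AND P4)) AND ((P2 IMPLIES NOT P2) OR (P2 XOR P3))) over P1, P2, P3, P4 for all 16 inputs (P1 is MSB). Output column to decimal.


Formula: (((P2 OR P4) AND (NOT P4 AND P4)) AND ((P2 IMPLIES NOT P2) OR (P2 XOR P3))) over P1, P2, P3, P4 (16 rows)
Evaluate each row (bits = P1,P2,P3,P4, MSB first):
  row 0 [0000]: (((0 OR 0) AND (NOT 0 AND 0)) AND ((0 IMPLIES NOT 0) OR (0 XOR 0))) -> 0
  row 1 [0001]: (((0 OR 1) AND (NOT 1 AND 1)) AND ((0 IMPLIES NOT 0) OR (0 XOR 0))) -> 0
  row 2 [0010]: (((0 OR 0) AND (NOT 0 AND 0)) AND ((0 IMPLIES NOT 0) OR (0 XOR 1))) -> 0
  row 3 [0011]: (((0 OR 1) AND (NOT 1 AND 1)) AND ((0 IMPLIES NOT 0) OR (0 XOR 1))) -> 0
  row 4 [0100]: (((1 OR 0) AND (NOT 0 AND 0)) AND ((1 IMPLIES NOT 1) OR (1 XOR 0))) -> 0
  row 5 [0101]: (((1 OR 1) AND (NOT 1 AND 1)) AND ((1 IMPLIES NOT 1) OR (1 XOR 0))) -> 0
  row 6 [0110]: (((1 OR 0) AND (NOT 0 AND 0)) AND ((1 IMPLIES NOT 1) OR (1 XOR 1))) -> 0
  row 7 [0111]: (((1 OR 1) AND (NOT 1 AND 1)) AND ((1 IMPLIES NOT 1) OR (1 XOR 1))) -> 0
  row 8 [1000]: (((0 OR 0) AND (NOT 0 AND 0)) AND ((0 IMPLIES NOT 0) OR (0 XOR 0))) -> 0
  row 9 [1001]: (((0 OR 1) AND (NOT 1 AND 1)) AND ((0 IMPLIES NOT 0) OR (0 XOR 0))) -> 0
  row 10 [1010]: (((0 OR 0) AND (NOT 0 AND 0)) AND ((0 IMPLIES NOT 0) OR (0 XOR 1))) -> 0
  row 11 [1011]: (((0 OR 1) AND (NOT 1 AND 1)) AND ((0 IMPLIES NOT 0) OR (0 XOR 1))) -> 0
  row 12 [1100]: (((1 OR 0) AND (NOT 0 AND 0)) AND ((1 IMPLIES NOT 1) OR (1 XOR 0))) -> 0
  row 13 [1101]: (((1 OR 1) AND (NOT 1 AND 1)) AND ((1 IMPLIES NOT 1) OR (1 XOR 0))) -> 0
  row 14 [1110]: (((1 OR 0) AND (NOT 0 AND 0)) AND ((1 IMPLIES NOT 1) OR (1 XOR 1))) -> 0
  row 15 [1111]: (((1 OR 1) AND (NOT 1 AND 1)) AND ((1 IMPLIES NOT 1) OR (1 XOR 1))) -> 0
Full result column, 4 rows per line (P1,P2 fixed per line; P3,P4 runs 00..11 left to right):
  rows 0-3 [P1,P2=00]: 0000  = hex 0
  rows 4-7 [P1,P2=01]: 0000  = hex 0
  rows 8-11 [P1,P2=10]: 0000  = hex 0
  rows 12-15 [P1,P2=11]: 0000  = hex 0
Output column (row 0 .. row 15) = 0000000000000000
Output column grouped in 4s = 0000 0000 0000 0000 = 0x0000
Convert to decimal digit by digit (value = value*16 + digit):
  0 -> 0
  0*16 + 0 = 0
  0*16 + 0 = 0
  0*16 + 0 = 0
Decimal = 0

0
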